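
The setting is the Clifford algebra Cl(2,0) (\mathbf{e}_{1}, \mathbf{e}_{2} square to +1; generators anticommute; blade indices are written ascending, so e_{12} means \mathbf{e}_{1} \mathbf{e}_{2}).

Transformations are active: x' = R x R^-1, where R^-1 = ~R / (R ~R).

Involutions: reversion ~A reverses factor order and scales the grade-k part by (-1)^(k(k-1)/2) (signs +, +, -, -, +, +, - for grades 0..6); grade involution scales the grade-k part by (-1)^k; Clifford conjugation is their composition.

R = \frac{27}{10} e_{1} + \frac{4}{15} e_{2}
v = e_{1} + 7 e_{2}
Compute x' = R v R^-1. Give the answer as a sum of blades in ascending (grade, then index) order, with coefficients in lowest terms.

~R = \frac{27}{10} e_{1} + \frac{4}{15} e_{2}, and R ~R = \frac{265}{36}, so R^-1 = ~R / (\frac{265}{36}).
R v = \frac{137}{30} + \frac{559}{30} e_{12}
Answer: \frac{15569}{6625} e_{1} - \frac{44183}{6625} e_{2}


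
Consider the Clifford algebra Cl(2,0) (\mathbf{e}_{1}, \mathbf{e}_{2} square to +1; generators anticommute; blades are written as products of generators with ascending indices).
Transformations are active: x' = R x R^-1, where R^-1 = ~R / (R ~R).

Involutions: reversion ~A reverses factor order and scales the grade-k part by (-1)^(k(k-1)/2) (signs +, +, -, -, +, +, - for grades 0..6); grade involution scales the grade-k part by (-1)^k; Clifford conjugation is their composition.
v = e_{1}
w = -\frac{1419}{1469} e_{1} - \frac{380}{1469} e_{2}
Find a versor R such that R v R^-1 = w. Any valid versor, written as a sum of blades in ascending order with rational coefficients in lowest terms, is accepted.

Reasoning: v^2 = w^2 = 1 since conjugation preserves the quadratic form; R = v + w = \frac{50}{1469} e_{1} - \frac{380}{1469} e_{2} is then valid when invertible, keeping its own part and reversing (v - w)/2.
Answer: \frac{50}{1469} e_{1} - \frac{380}{1469} e_{2}


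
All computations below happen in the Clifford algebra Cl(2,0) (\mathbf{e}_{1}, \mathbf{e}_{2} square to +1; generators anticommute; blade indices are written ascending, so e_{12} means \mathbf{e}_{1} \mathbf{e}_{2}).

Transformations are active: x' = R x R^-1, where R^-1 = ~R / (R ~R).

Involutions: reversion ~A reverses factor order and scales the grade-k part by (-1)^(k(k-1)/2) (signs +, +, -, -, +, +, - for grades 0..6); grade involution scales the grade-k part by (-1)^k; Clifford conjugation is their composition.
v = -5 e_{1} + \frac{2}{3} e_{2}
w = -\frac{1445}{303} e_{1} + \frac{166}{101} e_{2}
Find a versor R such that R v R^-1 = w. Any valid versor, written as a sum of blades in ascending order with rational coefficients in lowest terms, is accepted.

Construction: equal norms (both \frac{229}{9}) license R = v + w = -\frac{2960}{303} e_{1} + \frac{700}{303} e_{2} — nothing changes along that direction, while (v - w)/2 changes sign, so v maps onto w.
Answer: -\frac{2960}{303} e_{1} + \frac{700}{303} e_{2}


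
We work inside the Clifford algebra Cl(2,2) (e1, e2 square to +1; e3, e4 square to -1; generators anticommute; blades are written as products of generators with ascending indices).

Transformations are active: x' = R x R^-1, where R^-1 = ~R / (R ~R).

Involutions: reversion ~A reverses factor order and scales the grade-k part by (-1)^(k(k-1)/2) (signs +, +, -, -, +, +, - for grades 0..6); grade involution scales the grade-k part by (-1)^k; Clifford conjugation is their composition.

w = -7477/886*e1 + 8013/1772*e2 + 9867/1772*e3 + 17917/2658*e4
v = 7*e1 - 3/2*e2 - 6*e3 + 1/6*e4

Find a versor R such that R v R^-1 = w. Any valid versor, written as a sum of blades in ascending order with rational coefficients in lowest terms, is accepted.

Why this works: both vectors square to 137/9, so q(v) = q(w) and R = v + w = -1275/886*e1 + 5355/1772*e2 - 765/1772*e3 + 3060/443*e4 carries v to w — its own direction survives, the complement (v - w)/2 flips.
Answer: -1275/886*e1 + 5355/1772*e2 - 765/1772*e3 + 3060/443*e4


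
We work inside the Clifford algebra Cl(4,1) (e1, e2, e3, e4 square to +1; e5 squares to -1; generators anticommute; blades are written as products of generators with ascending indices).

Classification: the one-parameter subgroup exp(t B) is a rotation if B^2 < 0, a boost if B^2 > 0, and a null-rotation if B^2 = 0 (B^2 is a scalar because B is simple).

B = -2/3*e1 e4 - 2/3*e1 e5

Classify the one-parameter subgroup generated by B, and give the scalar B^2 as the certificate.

B^2 term by term: the squares give (-2/3)^2*(e1 e4)^2 + (-2/3)^2*(e1 e5)^2 = 4/9*(-1) + 4/9*(+1) = 0 (each basis 2-blade squares to minus the product of its generators' squares); cross terms between blades sharing an index anticommute and cancel. So B^2 = 0.
Answer: null-rotation, certificate B^2 = 0. One invariant decides it: the square 0 survives every conjugation, and its sign is exactly the classification.


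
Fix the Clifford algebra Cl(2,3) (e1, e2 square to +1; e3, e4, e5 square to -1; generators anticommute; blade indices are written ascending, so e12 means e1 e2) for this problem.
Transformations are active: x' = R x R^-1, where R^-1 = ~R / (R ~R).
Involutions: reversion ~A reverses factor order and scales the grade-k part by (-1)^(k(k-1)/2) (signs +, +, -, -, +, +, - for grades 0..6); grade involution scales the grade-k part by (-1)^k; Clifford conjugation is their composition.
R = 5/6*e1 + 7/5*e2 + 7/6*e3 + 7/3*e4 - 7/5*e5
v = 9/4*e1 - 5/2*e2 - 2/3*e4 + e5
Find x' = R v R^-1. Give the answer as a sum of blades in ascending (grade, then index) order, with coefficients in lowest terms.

~R = 5/6*e1 + 7/5*e2 + 7/6*e3 + 7/3*e4 - 7/5*e5, and R ~R = -55/9, so R^-1 = ~R / (-55/9).
R v = 479/360 - 157/30*e12 - 21/8*e13 - 209/36*e14 + 239/60*e15 + 35/12*e23 + 49/10*e24 - 21/10*e25 - 7/9*e34 + 7/6*e35 + 7/5*e45
Answer: -3449/1320*e1 + 10397/5500*e2 - 3353/6600*e3 - 1153/3300*e4 - 2147/5500*e5


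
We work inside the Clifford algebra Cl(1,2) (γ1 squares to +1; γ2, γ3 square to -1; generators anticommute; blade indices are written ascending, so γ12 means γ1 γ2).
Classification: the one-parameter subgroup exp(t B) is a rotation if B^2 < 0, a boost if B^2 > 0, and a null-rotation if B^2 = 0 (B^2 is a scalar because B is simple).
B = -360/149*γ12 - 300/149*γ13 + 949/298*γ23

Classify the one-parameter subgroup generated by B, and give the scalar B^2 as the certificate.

B^2 term by term: the squares give (-360/149)^2*(γ12)^2 + (-300/149)^2*(γ13)^2 + (949/298)^2*(γ23)^2 = 129600/22201*(+1) + 90000/22201*(+1) + 900601/88804*(-1) = -1/4 (each basis 2-blade squares to minus the product of its generators' squares); cross terms between blades sharing an index anticommute and cancel. So B^2 = -1/4.
Answer: rotation, certificate B^2 = -1/4. Check the certificate: B^2 = -1/4, and that sign is decisive whatever form B takes.


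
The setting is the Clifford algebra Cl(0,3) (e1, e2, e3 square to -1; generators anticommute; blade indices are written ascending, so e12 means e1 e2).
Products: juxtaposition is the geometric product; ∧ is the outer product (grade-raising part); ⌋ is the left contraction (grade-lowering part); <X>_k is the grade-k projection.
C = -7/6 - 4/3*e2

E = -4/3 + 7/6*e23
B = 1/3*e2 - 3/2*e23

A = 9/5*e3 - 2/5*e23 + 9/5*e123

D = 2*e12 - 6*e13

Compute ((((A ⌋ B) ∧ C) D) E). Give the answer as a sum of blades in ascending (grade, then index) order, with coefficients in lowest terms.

step 1: -3/5 - 27/10*e2
step 2: 7/10 + 79/20*e2
step 3: 79/10*e1 + 7/5*e12 - 21/5*e13 + 237/10*e123
step 4: -2291/60*e1 - 203/30*e12 + 119/30*e13 - 1343/60*e123
Answer: -2291/60*e1 - 203/30*e12 + 119/30*e13 - 1343/60*e123


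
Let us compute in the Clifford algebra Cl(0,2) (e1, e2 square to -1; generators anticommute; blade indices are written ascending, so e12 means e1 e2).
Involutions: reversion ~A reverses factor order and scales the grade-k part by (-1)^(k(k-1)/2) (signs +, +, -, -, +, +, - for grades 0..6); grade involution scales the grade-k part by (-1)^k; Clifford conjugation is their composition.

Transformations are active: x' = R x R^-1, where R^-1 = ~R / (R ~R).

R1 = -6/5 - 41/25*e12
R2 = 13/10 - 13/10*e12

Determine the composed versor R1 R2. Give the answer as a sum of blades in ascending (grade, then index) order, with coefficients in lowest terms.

Distribute over the terms of R1 (each basis-blade product reordered to ascending indices, repeated generators contracted through their squares):
(-6/5) R2 = -39/25 + 39/25*e12
(-41/25*e12) R2 = -533/250 - 533/250*e12
Summing the partial products and collecting blades:
Answer: -923/250 - 143/250*e12


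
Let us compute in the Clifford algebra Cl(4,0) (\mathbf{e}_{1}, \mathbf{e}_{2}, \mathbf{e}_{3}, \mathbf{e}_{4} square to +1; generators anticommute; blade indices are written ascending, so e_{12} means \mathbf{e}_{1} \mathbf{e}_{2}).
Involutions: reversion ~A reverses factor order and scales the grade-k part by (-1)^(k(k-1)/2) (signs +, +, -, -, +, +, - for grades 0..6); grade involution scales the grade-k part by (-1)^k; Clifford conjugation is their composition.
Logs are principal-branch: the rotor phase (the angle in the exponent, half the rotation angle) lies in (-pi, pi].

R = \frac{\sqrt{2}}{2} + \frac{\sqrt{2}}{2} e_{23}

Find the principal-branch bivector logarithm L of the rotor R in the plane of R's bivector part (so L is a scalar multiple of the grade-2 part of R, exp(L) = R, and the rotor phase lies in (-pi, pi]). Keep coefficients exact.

The scalar part of R is \frac{\sqrt{2}}{2}, which pins the rotor phase on the principal branch; dividing the bivector part by the sine of that phase recovers the unit plane, and L is the phase times that plane.
Concretely: cos(phase) = \frac{\sqrt{2}}{2} gives phase = ±\frac{\pi}{4}, and since phase/sin(phase) is even the sign is immaterial: L = (phase/sin(phase)) * <R>_2 = (\frac{\sqrt{2} \pi}{4}) * <R>_2.
Answer: \frac{\pi}{4} e_{23}


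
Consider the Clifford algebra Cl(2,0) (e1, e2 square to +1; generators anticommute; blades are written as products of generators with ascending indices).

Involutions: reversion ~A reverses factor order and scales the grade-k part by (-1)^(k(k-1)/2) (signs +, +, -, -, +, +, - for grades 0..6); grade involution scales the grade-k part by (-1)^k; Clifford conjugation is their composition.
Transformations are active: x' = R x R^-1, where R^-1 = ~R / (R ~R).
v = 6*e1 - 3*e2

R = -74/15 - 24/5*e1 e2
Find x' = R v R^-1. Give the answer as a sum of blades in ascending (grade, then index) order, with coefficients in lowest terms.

~R = -74/15 + 24/5*e1 e2, and R ~R = 2132/45, so R^-1 = ~R / (2132/45).
R v = -76/5*e1 + 218/5*e2
Answer: -7554/2665*e1 - 16203/2665*e2


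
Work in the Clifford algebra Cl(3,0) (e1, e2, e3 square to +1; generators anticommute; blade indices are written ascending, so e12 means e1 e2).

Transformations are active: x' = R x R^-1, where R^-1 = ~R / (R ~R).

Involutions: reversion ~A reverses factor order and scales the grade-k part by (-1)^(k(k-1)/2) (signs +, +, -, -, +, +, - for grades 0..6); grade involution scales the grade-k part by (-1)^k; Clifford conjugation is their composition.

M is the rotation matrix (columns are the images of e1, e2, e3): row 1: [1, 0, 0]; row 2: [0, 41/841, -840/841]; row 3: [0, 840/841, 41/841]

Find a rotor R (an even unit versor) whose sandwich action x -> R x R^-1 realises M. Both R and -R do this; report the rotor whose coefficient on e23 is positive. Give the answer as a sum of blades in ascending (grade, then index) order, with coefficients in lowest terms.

Method: write R = a + b12*e12 + b13*e13 + b23*e23 with a^2 + b12^2 + b13^2 + b23^2 = 1 (so R^-1 = ~R). Expanding the columns R e_j ~R gives tr M = 4a^2 - 1 and, from the antisymmetric part, M21 - M12 = -4a*b12, M13 - M31 = 4a*b13, M32 - M23 = -4a*b23.
Here tr M = 923/841, so a^2 = (1 + tr M)/4 = 441/841 and a = ±21/29. Taking a = 21/29: M21 - M12 = 0, M13 - M31 = 0, M32 - M23 = 1680/841, giving b12 = 0, b13 = 0, b23 = -20/29, i.e. R = 21/29 - 20/29*e23.
Its e23 coefficient is negative, so report the other preimage -R.
Answer: -21/29 + 20/29*e23. Uniqueness: Spin(3) -> SO(3) maps R and -R to the same rotation of trace 923/841; fixing the sign of the e23 coefficient removes the ambiguity.


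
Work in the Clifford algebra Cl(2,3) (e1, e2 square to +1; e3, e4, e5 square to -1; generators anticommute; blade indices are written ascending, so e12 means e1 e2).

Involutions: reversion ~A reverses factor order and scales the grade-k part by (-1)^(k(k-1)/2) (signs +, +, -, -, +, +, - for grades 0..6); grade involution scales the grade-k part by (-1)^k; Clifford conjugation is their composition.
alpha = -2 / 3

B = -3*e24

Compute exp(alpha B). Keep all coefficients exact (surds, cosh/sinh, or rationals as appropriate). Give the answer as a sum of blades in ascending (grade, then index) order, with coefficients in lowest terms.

B^2 = (-3)^2*(e24)^2 = 9*(+1) = 9 (a basis 2-blade squares to minus the product of its generators' squares).
B^2 = 9 — the positive square puts this in the hyperbolic regime; l = 3, alpha*l = -2, so exp(alpha B) = cosh(-2) + (sinh(-2)/3)*B = cosh(2) + (-sinh(2)/3)*B.
Answer: cosh(2) + sinh(2)*e24


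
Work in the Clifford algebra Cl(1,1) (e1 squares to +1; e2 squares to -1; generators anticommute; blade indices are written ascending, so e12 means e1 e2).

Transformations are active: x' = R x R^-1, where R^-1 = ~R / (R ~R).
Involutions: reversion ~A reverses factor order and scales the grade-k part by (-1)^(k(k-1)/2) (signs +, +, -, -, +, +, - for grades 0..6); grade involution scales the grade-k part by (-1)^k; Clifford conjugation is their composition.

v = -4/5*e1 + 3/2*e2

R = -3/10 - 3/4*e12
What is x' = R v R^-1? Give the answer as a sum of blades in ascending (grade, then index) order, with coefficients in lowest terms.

~R = -3/10 + 3/4*e12, and R ~R = -189/400, so R^-1 = ~R / (-189/400).
R v = 273/200*e1 - 21/20*e2
Answer: 38/15*e1 - 17/6*e2


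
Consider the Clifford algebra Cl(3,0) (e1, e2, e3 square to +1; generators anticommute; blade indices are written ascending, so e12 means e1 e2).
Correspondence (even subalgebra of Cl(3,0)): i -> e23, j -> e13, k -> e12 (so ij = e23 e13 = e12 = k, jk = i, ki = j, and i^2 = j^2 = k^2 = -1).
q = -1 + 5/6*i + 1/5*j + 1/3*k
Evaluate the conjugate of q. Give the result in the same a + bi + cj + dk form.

In blades: q = -1 + 1/3*e12 + 1/5*e13 + 5/6*e23.
Quaternion conjugation is reversion on the even subalgebra: the scalar is fixed and every grade-2 blade flips sign, giving -1 - 1/3*e12 - 1/5*e13 - 5/6*e23; translating back:
Answer: -1 - 5/6*i - 1/5*j - 1/3*k


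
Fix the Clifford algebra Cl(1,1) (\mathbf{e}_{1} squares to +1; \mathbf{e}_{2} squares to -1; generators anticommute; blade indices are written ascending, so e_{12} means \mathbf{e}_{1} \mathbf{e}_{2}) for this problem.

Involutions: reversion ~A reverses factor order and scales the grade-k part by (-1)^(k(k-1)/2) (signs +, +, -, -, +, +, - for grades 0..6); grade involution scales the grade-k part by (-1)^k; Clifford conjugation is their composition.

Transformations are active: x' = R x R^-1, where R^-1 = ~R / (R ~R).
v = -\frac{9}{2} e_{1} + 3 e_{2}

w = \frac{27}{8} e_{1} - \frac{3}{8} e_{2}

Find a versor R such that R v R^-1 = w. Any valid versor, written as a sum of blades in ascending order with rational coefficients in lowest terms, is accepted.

A norm check does it: q(v) = q(w) = \frac{45}{4}, hence R = v + w = -\frac{9}{8} e_{1} + \frac{21}{8} e_{2} realises the map — parallel part kept, (v - w)/2 negated, v carried to w.
Answer: -\frac{9}{8} e_{1} + \frac{21}{8} e_{2}


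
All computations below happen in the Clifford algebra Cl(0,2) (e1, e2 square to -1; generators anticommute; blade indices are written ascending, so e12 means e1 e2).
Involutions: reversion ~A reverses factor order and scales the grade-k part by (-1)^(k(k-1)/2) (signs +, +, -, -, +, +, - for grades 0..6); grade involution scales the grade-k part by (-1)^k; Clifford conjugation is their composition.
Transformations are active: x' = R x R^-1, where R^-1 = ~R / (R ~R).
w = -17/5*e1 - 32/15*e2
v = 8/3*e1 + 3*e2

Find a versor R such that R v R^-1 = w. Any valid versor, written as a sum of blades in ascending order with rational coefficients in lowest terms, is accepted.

A norm check does it: q(v) = q(w) = -145/9, hence R = v + w = -11/15*e1 + 13/15*e2 realises the map — parallel part kept, (v - w)/2 negated, v carried to w.
Answer: -11/15*e1 + 13/15*e2


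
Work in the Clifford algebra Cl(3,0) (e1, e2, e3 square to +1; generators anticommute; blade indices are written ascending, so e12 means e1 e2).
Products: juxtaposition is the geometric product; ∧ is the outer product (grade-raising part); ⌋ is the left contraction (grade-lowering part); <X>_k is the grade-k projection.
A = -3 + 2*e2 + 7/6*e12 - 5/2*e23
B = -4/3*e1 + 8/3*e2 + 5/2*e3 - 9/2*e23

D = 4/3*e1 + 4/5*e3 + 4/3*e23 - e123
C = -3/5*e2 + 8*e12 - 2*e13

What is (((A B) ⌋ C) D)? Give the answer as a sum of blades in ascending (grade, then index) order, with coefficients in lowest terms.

step 1: -71/12 + 64/9*e1 - 457/36*e2 - 59/6*e3 + 8/3*e12 - 21/4*e13 + 37/2*e23 + 25/4*e123
step 2: -1453/60 + 737/9*e1 + 10879/180*e2 - 128/9*e3 - 142/3*e12 + 71/6*e13
step 3: 13204/135 - 1027/45*e1 + 3793/54*e2 - 1282/675*e3 - 11089/135*e12 + 44173/540*e13 - 4937/75*e23 + 51589/540*e123
Answer: 13204/135 - 1027/45*e1 + 3793/54*e2 - 1282/675*e3 - 11089/135*e12 + 44173/540*e13 - 4937/75*e23 + 51589/540*e123


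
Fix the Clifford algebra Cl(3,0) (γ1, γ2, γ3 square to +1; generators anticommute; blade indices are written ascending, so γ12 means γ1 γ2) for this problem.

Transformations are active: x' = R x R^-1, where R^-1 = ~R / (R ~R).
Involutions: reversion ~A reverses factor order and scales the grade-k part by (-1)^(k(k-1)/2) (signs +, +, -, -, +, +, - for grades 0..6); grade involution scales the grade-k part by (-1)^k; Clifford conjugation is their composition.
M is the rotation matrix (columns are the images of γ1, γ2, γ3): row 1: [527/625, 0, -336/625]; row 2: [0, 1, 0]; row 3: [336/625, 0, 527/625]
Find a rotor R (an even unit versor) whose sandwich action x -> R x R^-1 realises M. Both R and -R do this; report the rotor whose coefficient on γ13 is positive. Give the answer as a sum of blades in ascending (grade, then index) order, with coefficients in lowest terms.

Method: write R = a + b12*γ12 + b13*γ13 + b23*γ23 with a^2 + b12^2 + b13^2 + b23^2 = 1 (so R^-1 = ~R). Expanding the columns R e_j ~R gives tr M = 4a^2 - 1 and, from the antisymmetric part, M21 - M12 = -4a*b12, M13 - M31 = 4a*b13, M32 - M23 = -4a*b23.
Here tr M = 1679/625, so a^2 = (1 + tr M)/4 = 576/625 and a = ±24/25. Taking a = 24/25: M21 - M12 = 0, M13 - M31 = -672/625, M32 - M23 = 0, giving b12 = 0, b13 = -7/25, b23 = 0, i.e. R = 24/25 - 7/25*γ13.
Its γ13 coefficient is negative, so report the other preimage -R.
Answer: -24/25 + 7/25*γ13. Sheet selection: the two-to-one cover makes ±R indistinguishable at the matrix level (trace 1679/625), so uniqueness comes from the required sign on γ13.


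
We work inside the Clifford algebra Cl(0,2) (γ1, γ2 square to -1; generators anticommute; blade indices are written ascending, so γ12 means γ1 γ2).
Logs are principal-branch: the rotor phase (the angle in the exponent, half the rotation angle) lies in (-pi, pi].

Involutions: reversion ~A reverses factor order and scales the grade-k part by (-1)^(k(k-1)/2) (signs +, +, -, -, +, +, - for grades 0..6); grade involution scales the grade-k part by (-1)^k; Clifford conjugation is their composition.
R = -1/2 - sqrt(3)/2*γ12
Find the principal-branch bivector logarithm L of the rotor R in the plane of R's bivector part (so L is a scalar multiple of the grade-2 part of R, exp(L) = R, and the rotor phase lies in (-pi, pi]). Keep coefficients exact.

The scalar part of R is -1/2, so the principal-branch rotor phase is pinned; divide the bivector part by its sine to get the unit plane — L is the phase times that plane.
Concretely: cos(phase) = -1/2 gives phase = ±2*pi/3, and since phase/sin(phase) is even the sign is immaterial: L = (phase/sin(phase)) * <R>_2 = (4*sqrt(3)*pi/9) * <R>_2.
Answer: -2*pi/3*γ12


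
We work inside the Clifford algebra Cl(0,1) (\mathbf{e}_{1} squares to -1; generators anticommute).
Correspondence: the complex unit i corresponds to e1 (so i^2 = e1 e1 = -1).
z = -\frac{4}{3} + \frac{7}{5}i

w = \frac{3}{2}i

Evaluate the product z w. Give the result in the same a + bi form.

In blades: z = -\frac{4}{3} + \frac{7}{5} e_{1}, w = \frac{3}{2} e_{1}.
Distribute z over w term by term (generator squares from the signature, products reordered to ascending indices): (-\frac{4}{3})*w = -2 e_{1}; (\frac{7}{5} e_{1})*w = -\frac{21}{10}.
Sum: -\frac{21}{10} - 2 e_{1}; translating back through the correspondence:
Answer: -\frac{21}{10} - 2i


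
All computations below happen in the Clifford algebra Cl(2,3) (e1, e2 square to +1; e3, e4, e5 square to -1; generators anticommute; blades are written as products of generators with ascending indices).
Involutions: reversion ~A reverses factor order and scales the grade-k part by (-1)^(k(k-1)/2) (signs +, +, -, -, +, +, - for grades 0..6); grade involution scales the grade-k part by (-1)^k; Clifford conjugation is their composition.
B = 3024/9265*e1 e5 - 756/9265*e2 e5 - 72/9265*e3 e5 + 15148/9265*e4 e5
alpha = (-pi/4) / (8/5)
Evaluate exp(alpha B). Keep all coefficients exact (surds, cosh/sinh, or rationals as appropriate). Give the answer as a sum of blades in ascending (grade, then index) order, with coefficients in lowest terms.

B^2 term by term: the squares give (3024/9265)^2*(e1 e5)^2 + (-756/9265)^2*(e2 e5)^2 + (-72/9265)^2*(e3 e5)^2 + (15148/9265)^2*(e4 e5)^2 = 9144576/85840225*(+1) + 571536/85840225*(+1) + 5184/85840225*(-1) + 229461904/85840225*(-1) = -64/25 (each basis 2-blade squares to minus the product of its generators' squares); cross terms between blades sharing an index anticommute and cancel. So B^2 = -64/25.
B^2 = -64/25 — the series telescopes trigonometrically here: l = 8/5, alpha*l = -pi/4, so exp(alpha B) = cos(-pi/4) + (sin(-pi/4)/(8/5))*B = sqrt(2)/2 + (-5*sqrt(2)/16)*B.
Answer: sqrt(2)/2 - 189*sqrt(2)/1853*e1 e5 + 189*sqrt(2)/7412*e2 e5 + 9*sqrt(2)/3706*e3 e5 - 3787*sqrt(2)/7412*e4 e5


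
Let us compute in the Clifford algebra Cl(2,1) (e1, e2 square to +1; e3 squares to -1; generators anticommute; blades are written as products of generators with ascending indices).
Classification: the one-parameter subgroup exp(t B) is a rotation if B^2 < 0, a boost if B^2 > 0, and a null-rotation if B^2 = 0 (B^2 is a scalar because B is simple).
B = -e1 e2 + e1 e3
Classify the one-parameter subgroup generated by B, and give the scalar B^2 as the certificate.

B^2 term by term: the squares give (-1)^2*(e1 e2)^2 + (1)^2*(e1 e3)^2 = 1*(-1) + 1*(+1) = 0 (each basis 2-blade squares to minus the product of its generators' squares); cross terms between blades sharing an index anticommute and cancel. So B^2 = 0.
Answer: null-rotation, certificate B^2 = 0. Because 0 is invariant under every versor sandwich, the classification follows from its sign alone.


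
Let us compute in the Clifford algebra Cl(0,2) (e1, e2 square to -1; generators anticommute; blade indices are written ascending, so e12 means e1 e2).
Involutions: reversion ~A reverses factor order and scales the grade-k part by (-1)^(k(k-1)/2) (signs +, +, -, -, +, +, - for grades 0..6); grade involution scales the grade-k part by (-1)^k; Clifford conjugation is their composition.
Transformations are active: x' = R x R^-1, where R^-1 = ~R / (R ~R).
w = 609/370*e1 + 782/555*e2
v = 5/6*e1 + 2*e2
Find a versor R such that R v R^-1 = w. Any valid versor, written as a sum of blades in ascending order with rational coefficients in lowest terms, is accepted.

The midline construction: v and w both square to -169/36, so reflecting in their sum 1376/555*e1 + 1892/555*e2 exchanges them.
Answer: 1376/555*e1 + 1892/555*e2


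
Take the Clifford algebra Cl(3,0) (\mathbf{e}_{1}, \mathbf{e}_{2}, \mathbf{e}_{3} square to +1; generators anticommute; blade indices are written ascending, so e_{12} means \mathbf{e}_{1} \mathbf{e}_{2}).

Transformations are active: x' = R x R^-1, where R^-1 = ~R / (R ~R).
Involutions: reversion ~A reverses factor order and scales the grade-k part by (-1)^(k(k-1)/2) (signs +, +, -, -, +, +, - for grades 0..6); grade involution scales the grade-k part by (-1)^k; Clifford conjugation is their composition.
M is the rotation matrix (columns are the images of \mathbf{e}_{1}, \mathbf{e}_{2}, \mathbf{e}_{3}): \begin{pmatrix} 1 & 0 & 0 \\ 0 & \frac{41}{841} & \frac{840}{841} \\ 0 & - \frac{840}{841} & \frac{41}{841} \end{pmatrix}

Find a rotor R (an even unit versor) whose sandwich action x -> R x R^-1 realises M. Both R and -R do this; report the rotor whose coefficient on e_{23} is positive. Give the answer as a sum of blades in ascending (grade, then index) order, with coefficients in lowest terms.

Method: write R = a + b12*e_{12} + b13*e_{13} + b23*e_{23} with a^2 + b12^2 + b13^2 + b23^2 = 1 (so R^-1 = ~R). Expanding the columns R e_j ~R gives tr M = 4a^2 - 1 and, from the antisymmetric part, M21 - M12 = -4a*b12, M13 - M31 = 4a*b13, M32 - M23 = -4a*b23.
Here tr M = \frac{923}{841}, so a^2 = (1 + tr M)/4 = \frac{441}{841} and a = ±\frac{21}{29}. Taking a = \frac{21}{29}: M21 - M12 = 0, M13 - M31 = 0, M32 - M23 = -\frac{1680}{841}, giving b12 = 0, b13 = 0, b23 = \frac{20}{29}, i.e. R = \frac{21}{29} + \frac{20}{29} e_{23}.
Its e_{23} coefficient is already positive.
Answer: \frac{21}{29} + \frac{20}{29} e_{23}. Why the constraint matters: R and -R act identically through the sandwich — M has trace \frac{923}{841} either way — so only the sign condition on e_{23} picks one of the two preimages.


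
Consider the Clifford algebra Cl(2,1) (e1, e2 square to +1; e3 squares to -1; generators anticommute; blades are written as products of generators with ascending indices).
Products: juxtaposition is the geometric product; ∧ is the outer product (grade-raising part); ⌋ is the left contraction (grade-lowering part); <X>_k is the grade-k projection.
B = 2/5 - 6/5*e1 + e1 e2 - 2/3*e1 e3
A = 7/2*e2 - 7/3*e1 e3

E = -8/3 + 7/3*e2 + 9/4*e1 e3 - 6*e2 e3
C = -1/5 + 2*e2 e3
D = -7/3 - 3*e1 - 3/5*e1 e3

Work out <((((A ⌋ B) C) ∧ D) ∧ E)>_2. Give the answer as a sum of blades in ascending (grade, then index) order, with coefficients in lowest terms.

step 1: 14/9 - 7/2*e1
step 2: -14/45 + 7/10*e1 + 28/9*e2 e3 - 7*e1 e2 e3
step 3: 98/135 - 7/10*e1 + 14/75*e1 e3 - 196/27*e2 e3 + 7*e1 e2 e3
step 4: -784/405 + 28/15*e1 + 686/405*e2 - 49/30*e1 e2 + 511/450*e1 e3 + 6076/405*e2 e3 - 3353/225*e1 e2 e3
step 5: -49/30*e1 e2 + 511/450*e1 e3 + 6076/405*e2 e3
Answer: -49/30*e1 e2 + 511/450*e1 e3 + 6076/405*e2 e3


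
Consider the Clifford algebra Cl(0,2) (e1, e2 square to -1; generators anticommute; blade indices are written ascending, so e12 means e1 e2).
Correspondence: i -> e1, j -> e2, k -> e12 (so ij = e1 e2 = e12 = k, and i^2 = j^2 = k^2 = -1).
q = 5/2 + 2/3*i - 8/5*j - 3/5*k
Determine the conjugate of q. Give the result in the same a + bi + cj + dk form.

In blades: q = 5/2 + 2/3*e1 - 8/5*e2 - 3/5*e12.
Conjugation here is Clifford conjugation: the scalar is fixed and the grade-1 and grade-2 blades all flip sign, giving 5/2 - 2/3*e1 + 8/5*e2 + 3/5*e12; translating back:
Answer: 5/2 - 2/3*i + 8/5*j + 3/5*k


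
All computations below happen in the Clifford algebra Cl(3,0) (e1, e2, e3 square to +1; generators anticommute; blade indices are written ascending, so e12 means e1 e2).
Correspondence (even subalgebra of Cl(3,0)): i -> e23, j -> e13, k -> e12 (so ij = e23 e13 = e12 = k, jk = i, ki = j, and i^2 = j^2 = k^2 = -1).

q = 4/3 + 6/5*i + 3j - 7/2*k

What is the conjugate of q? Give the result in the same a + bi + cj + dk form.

In blades: q = 4/3 - 7/2*e12 + 3*e13 + 6/5*e23.
Quaternion conjugation is reversion on the even subalgebra: the scalar is fixed and every grade-2 blade flips sign, giving 4/3 + 7/2*e12 - 3*e13 - 6/5*e23; translating back:
Answer: 4/3 - 6/5*i - 3j + 7/2*k


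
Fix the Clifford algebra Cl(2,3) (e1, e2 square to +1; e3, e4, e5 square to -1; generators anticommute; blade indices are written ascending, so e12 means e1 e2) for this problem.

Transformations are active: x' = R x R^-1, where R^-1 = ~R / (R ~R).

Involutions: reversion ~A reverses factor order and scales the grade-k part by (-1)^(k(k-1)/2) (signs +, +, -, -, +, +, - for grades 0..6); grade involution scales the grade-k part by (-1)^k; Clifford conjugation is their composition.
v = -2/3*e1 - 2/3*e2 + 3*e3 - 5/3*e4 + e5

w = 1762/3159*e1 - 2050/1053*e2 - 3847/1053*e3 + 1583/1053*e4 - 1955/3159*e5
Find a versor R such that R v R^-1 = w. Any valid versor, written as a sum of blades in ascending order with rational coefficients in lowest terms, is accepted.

Equal squares first: v^2 = w^2 = -107/9. Then v + w = -344/3159*e1 - 2752/1053*e2 - 688/1053*e3 - 172/1053*e4 + 1204/3159*e5 is a versor taking v to w, provided it is invertible.
Answer: -344/3159*e1 - 2752/1053*e2 - 688/1053*e3 - 172/1053*e4 + 1204/3159*e5


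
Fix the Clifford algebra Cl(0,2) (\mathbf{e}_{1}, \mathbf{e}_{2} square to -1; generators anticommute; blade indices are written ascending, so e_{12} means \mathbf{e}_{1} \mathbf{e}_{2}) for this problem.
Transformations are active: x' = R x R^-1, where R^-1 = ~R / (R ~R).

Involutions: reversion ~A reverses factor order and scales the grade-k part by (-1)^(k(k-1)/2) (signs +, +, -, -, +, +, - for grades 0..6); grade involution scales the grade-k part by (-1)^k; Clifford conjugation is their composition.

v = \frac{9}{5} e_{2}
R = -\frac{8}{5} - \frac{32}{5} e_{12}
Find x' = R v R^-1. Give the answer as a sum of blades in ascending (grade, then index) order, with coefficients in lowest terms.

~R = -\frac{8}{5} + \frac{32}{5} e_{12}, and R ~R = \frac{1088}{25}, so R^-1 = ~R / (\frac{1088}{25}).
R v = \frac{288}{25} e_{1} - \frac{72}{25} e_{2}
Answer: -\frac{72}{85} e_{1} - \frac{27}{17} e_{2}


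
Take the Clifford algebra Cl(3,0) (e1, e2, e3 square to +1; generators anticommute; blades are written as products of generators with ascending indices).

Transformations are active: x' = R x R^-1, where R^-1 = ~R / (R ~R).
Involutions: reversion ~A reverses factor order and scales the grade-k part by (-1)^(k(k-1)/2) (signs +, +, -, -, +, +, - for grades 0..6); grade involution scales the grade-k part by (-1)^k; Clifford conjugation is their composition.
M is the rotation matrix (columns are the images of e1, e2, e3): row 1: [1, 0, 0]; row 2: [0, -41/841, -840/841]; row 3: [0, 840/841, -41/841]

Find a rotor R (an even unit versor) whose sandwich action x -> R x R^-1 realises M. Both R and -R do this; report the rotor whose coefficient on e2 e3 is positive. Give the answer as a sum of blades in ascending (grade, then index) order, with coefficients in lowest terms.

Method: write R = a + b12*e1 e2 + b13*e1 e3 + b23*e2 e3 with a^2 + b12^2 + b13^2 + b23^2 = 1 (so R^-1 = ~R). Expanding the columns R e_j ~R gives tr M = 4a^2 - 1 and, from the antisymmetric part, M21 - M12 = -4a*b12, M13 - M31 = 4a*b13, M32 - M23 = -4a*b23.
Here tr M = 759/841, so a^2 = (1 + tr M)/4 = 400/841 and a = ±20/29. Taking a = 20/29: M21 - M12 = 0, M13 - M31 = 0, M32 - M23 = 1680/841, giving b12 = 0, b13 = 0, b23 = -21/29, i.e. R = 20/29 - 21/29*e2 e3.
Its e2 e3 coefficient is negative, so report the other preimage -R.
Answer: -20/29 + 21/29*e2 e3. Uniqueness: Spin(3) -> SO(3) maps R and -R to the same rotation of trace 759/841; fixing the sign of the e2 e3 coefficient removes the ambiguity.


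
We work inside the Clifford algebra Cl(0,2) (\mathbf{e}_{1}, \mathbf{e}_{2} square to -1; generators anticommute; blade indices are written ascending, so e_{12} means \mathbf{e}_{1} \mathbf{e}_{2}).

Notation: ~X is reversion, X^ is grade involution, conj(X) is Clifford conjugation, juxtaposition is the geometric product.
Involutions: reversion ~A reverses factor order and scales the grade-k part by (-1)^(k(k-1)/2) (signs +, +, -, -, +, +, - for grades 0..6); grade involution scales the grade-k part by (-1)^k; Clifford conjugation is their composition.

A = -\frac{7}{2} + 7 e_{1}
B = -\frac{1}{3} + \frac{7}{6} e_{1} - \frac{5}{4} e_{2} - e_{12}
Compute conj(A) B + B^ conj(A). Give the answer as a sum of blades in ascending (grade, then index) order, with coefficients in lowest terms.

first term: \frac{28}{3} - \frac{7}{4} e_{1} - \frac{21}{8} e_{2} + \frac{49}{4} e_{12}
second term: -7 + \frac{77}{12} e_{1} + \frac{21}{8} e_{2} + \frac{49}{4} e_{12}
Answer: \frac{7}{3} + \frac{14}{3} e_{1} + \frac{49}{2} e_{12}


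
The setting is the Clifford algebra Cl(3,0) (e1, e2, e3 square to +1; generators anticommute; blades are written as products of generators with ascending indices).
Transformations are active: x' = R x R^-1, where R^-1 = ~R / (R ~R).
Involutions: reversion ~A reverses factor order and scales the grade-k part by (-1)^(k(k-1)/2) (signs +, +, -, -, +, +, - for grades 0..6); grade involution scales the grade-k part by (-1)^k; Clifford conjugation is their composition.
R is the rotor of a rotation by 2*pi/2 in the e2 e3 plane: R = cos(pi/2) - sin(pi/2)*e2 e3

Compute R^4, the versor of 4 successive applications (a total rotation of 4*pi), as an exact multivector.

Half-angle bookkeeping: 4 applications in e2 e3 add up to rotor phase 4*pi/2 = 2*pi, so R^4 = cos(2*pi) - sin(2*pi)*e2 e3.
cos(2*pi) = 1 and sin(2*pi) = 0, so R^4 = 1. The total rotation 4*pi is 2 full turns, so every vector returns to itself, yet the rotor is +1, back on the identity sheet (an even number of 2*pi turns).
Answer: 1


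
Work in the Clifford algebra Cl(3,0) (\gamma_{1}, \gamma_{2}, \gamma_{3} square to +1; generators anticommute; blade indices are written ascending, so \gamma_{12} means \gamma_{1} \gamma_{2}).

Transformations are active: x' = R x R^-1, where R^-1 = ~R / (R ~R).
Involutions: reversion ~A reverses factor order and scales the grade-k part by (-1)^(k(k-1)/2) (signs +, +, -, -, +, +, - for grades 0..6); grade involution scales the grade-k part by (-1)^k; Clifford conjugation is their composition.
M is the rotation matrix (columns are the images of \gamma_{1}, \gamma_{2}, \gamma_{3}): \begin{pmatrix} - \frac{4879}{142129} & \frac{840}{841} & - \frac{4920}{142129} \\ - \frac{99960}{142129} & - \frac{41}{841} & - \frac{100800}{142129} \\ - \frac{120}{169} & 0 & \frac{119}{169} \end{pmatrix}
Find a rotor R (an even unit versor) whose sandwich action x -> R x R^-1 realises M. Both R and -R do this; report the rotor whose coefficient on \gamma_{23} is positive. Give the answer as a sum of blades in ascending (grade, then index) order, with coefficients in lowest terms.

Method: write R = a + b12*\gamma_{12} + b13*\gamma_{13} + b23*\gamma_{23} with a^2 + b12^2 + b13^2 + b23^2 = 1 (so R^-1 = ~R). Expanding the columns R e_j ~R gives tr M = 4a^2 - 1 and, from the antisymmetric part, M21 - M12 = -4a*b12, M13 - M31 = 4a*b13, M32 - M23 = -4a*b23.
Here tr M = \frac{88271}{142129}, so a^2 = (1 + tr M)/4 = \frac{57600}{142129} and a = ±\frac{240}{377}. Taking a = \frac{240}{377}: M21 - M12 = -\frac{241920}{142129}, M13 - M31 = \frac{96000}{142129}, M32 - M23 = \frac{100800}{142129}, giving b12 = \frac{252}{377}, b13 = \frac{100}{377}, b23 = -\frac{105}{377}, i.e. R = \frac{240}{377} + \frac{252}{377} \gamma_{12} + \frac{100}{377} \gamma_{13} - \frac{105}{377} \gamma_{23}.
Its \gamma_{23} coefficient is negative, so report the other preimage -R.
Answer: -\frac{240}{377} - \frac{252}{377} \gamma_{12} - \frac{100}{377} \gamma_{13} + \frac{105}{377} \gamma_{23}. Sheet selection: the two-to-one cover makes ±R indistinguishable at the matrix level (trace \frac{88271}{142129}), so uniqueness comes from the required sign on \gamma_{23}.


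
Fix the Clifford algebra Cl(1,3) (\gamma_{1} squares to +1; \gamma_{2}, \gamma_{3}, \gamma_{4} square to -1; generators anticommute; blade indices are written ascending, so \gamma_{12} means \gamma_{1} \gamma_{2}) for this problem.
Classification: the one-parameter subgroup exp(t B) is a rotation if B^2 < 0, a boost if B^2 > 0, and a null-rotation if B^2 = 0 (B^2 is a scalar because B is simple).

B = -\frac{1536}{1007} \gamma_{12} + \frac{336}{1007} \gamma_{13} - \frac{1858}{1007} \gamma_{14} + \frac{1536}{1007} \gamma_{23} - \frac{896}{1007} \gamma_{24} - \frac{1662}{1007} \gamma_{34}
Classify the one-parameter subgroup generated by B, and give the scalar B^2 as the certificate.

B^2 term by term: the squares give (-\frac{1536}{1007})^2*(\gamma_{12})^2 + (\frac{336}{1007})^2*(\gamma_{13})^2 + (-\frac{1858}{1007})^2*(\gamma_{14})^2 + (\frac{1536}{1007})^2*(\gamma_{23})^2 + (-\frac{896}{1007})^2*(\gamma_{24})^2 + (-\frac{1662}{1007})^2*(\gamma_{34})^2 = \frac{2359296}{1014049}*(+1) + \frac{112896}{1014049}*(+1) + \frac{3452164}{1014049}*(+1) + \frac{2359296}{1014049}*(-1) + \frac{802816}{1014049}*(-1) + \frac{2762244}{1014049}*(-1) = 0 (each basis 2-blade squares to minus the product of its generators' squares); cross terms between blades sharing an index anticommute and cancel; the commuting (index-disjoint) pairs give grade-4 terms 2*c*c'*(blade product), which cancel blade by blade — \gamma_{1234}: \frac{5105664}{1014049} + \frac{602112}{1014049} - \frac{5707776}{1014049} = 0 — confirming B is simple. So B^2 = 0.
Answer: null-rotation, certificate B^2 = 0. Check the certificate: B^2 = 0, and that sign is decisive whatever form B takes.


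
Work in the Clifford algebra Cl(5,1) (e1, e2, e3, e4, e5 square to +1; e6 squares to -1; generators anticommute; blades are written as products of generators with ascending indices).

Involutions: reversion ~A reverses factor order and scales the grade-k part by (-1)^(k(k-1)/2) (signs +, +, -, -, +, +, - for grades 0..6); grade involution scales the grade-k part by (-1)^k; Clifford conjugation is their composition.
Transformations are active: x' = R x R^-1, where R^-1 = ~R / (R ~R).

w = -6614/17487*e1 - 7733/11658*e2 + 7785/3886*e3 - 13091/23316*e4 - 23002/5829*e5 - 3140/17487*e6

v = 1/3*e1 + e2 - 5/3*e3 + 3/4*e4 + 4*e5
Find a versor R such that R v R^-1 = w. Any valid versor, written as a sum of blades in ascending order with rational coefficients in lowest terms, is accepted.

A norm check does it: q(v) = q(w) = 2945/144, hence R = v + w = -785/17487*e1 + 3925/11658*e2 + 3925/11658*e3 + 1099/5829*e4 + 314/5829*e5 - 3140/17487*e6 realises the map — parallel part kept, (v - w)/2 negated, v carried to w.
Answer: -785/17487*e1 + 3925/11658*e2 + 3925/11658*e3 + 1099/5829*e4 + 314/5829*e5 - 3140/17487*e6


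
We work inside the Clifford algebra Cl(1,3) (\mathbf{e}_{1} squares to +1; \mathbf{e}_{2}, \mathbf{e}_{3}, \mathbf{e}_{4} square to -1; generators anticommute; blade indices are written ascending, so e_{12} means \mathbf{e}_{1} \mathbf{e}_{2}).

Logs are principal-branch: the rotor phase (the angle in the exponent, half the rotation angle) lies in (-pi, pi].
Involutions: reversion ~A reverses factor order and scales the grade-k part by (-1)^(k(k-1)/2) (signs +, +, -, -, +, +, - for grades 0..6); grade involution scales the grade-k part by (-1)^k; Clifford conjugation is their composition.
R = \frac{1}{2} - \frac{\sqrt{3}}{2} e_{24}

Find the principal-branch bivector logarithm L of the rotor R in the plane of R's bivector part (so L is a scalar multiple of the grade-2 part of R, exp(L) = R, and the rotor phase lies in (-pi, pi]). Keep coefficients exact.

The scalar part of R is \frac{1}{2}, so the principal-branch rotor phase is pinned; divide the bivector part by its sine to get the unit plane — L is the phase times that plane.
Concretely: cos(phase) = \frac{1}{2} gives phase = ±\frac{\pi}{3}, and since phase/sin(phase) is even the sign is immaterial: L = (phase/sin(phase)) * <R>_2 = (\frac{2 \sqrt{3} \pi}{9}) * <R>_2.
Answer: - \frac{\pi}{3} e_{24}


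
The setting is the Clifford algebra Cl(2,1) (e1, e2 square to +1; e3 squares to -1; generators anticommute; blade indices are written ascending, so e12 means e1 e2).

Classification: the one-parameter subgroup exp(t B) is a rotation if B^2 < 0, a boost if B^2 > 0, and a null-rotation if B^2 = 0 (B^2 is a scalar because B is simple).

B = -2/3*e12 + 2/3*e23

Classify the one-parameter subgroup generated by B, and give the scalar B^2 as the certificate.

B^2 term by term: the squares give (-2/3)^2*(e12)^2 + (2/3)^2*(e23)^2 = 4/9*(-1) + 4/9*(+1) = 0 (each basis 2-blade squares to minus the product of its generators' squares); cross terms between blades sharing an index anticommute and cancel. So B^2 = 0.
Answer: null-rotation, certificate B^2 = 0. One invariant decides it: the square 0 survives every conjugation, and its sign is exactly the classification.
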